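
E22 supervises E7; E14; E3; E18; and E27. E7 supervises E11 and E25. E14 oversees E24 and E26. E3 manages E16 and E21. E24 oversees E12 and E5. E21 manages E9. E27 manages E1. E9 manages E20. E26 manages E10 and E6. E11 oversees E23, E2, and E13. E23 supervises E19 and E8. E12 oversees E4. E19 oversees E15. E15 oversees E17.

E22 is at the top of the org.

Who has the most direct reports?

Direct-report counts: E22 has 5; E27 has 1; E3 has 2; E21 has 1; E9 has 1; E14 has 2; E26 has 2; E24 has 2; E12 has 1; E7 has 2; E11 has 3; E23 has 2; E19 has 1; E15 has 1. The largest is 5, held by E22.

E22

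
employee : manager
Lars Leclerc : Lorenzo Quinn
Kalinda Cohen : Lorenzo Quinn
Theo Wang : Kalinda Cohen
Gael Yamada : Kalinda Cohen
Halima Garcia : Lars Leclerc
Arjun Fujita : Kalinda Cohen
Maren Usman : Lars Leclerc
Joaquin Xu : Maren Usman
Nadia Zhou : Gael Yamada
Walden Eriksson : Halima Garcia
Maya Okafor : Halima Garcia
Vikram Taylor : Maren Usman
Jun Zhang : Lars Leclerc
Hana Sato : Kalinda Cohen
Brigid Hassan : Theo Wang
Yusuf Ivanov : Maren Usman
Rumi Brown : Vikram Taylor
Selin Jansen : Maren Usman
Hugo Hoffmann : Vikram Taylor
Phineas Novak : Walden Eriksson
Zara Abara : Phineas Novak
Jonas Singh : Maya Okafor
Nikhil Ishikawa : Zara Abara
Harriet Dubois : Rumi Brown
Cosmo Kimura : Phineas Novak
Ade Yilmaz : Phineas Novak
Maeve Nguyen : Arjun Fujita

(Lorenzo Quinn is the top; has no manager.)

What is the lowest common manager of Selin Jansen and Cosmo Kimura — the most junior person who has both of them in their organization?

Lars Leclerc

Selin Jansen's chain of managers is Maren Usman, Lars Leclerc, Lorenzo Quinn. Cosmo Kimura's chain of managers is Phineas Novak, Walden Eriksson, Halima Garcia, Lars Leclerc, Lorenzo Quinn. The first manager that appears in both chains is Lars Leclerc.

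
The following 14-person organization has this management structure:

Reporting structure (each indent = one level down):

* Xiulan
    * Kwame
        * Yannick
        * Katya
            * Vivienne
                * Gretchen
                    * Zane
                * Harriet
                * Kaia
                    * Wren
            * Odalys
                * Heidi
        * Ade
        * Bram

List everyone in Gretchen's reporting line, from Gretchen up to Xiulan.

Gretchen reports to Vivienne. Vivienne reports to Katya. Katya reports to Kwame. Kwame reports to Xiulan. Xiulan is at the top.

Gretchen -> Vivienne -> Katya -> Kwame -> Xiulan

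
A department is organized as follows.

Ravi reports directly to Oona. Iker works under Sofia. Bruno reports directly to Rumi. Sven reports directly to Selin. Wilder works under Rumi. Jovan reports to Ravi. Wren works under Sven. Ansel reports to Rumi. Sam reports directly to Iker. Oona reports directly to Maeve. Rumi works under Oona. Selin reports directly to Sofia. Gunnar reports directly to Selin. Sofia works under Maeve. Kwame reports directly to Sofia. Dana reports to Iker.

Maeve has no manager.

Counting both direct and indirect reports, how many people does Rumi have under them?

Rumi directly manages Wilder, Ansel, Bruno. Wilder has no reports. Ansel has no reports. Bruno has no reports. So Rumi's organization is 3 direct reports plus everyone under them: 1 + 1 + 1 = 3.

3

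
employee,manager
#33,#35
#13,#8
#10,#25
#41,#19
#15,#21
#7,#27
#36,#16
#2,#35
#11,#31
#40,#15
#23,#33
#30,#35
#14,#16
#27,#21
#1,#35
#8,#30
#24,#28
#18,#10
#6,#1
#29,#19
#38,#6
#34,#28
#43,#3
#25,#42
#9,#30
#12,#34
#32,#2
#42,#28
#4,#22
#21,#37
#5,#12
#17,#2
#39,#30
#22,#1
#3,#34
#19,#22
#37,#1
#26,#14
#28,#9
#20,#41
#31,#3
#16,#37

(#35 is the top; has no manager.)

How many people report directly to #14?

1

#14 directly manages #26. That is 1 direct report.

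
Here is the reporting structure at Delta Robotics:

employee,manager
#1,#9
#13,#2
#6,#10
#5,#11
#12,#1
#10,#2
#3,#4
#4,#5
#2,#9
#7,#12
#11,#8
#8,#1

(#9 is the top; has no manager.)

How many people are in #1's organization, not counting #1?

7

#1 directly manages #8, #12. Under #8: #11, #5, #4, #3 (4). Under #12: #7 (1). So #1's organization is 2 direct reports plus everyone under them: 5 + 2 = 7.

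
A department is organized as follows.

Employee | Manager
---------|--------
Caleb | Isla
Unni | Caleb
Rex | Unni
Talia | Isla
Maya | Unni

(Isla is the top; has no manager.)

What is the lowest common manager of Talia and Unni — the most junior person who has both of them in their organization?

Isla

Talia's chain of managers is Isla. Unni's chain of managers is Caleb, Isla. The first manager that appears in both chains is Isla.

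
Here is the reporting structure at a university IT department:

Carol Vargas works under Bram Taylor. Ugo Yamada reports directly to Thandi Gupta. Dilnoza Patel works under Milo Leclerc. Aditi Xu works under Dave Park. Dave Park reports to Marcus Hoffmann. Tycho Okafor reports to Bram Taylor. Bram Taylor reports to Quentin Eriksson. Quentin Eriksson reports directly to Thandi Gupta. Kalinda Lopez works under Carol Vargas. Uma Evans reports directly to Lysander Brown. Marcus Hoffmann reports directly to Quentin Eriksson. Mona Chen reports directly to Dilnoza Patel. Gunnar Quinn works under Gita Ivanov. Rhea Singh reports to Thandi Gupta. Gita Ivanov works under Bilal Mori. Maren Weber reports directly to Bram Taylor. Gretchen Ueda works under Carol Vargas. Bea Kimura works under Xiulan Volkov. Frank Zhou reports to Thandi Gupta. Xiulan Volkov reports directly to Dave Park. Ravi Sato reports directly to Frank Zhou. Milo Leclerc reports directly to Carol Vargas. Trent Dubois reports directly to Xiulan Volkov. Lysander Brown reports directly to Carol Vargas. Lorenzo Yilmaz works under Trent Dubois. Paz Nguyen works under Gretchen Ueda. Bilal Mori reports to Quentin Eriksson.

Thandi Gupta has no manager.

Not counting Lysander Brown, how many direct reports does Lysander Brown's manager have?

3

Lysander Brown reports to Carol Vargas. Carol Vargas's other direct reports are Milo Leclerc, Kalinda Lopez, Gretchen Ueda — 3 peers.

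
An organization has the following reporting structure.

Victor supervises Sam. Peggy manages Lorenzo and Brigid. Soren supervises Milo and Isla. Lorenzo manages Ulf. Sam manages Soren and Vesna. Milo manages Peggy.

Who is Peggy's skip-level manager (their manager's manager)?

Soren

Peggy reports to Milo, and Milo reports to Soren. So Peggy's skip-level manager is Soren.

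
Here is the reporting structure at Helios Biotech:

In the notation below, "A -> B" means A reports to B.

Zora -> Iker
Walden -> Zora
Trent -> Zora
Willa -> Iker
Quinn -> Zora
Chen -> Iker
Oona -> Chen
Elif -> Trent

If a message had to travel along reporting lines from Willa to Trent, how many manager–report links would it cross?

3

Willa is 1 level below Iker, and Trent is 2 levels below Iker (their lowest common manager). The shortest path runs up from Willa to Iker and back down to Trent: 1 + 2 = 3 links.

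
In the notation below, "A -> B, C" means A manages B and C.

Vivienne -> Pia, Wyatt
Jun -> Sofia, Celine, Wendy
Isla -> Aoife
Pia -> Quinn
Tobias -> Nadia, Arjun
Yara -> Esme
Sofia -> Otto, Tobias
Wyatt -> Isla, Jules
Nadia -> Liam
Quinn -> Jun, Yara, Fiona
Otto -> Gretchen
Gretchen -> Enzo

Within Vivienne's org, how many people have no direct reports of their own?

9

The people in Vivienne's organization with no one reporting to them are Jules, Aoife, Fiona, Esme, Wendy, Celine, Arjun, Liam, Enzo. That is 9.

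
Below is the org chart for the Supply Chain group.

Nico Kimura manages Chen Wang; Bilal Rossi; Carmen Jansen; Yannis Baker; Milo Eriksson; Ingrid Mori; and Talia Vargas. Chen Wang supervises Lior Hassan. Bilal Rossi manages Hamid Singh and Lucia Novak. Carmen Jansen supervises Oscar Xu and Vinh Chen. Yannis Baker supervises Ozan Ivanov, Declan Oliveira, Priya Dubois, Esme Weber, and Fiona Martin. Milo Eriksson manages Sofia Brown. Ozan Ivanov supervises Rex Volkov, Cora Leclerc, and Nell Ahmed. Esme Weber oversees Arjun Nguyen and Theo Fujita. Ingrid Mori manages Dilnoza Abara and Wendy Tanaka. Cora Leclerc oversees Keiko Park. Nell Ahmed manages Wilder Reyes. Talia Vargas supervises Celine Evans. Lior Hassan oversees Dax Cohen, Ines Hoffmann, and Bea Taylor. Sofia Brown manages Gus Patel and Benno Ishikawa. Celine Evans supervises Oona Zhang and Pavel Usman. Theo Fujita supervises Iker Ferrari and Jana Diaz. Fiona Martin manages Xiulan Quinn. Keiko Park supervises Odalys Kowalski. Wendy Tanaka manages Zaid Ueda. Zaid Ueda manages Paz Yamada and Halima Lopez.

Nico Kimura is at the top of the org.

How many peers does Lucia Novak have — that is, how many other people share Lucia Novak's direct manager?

Lucia Novak reports to Bilal Rossi. Bilal Rossi's other direct reports are Hamid Singh — 1 peer.

1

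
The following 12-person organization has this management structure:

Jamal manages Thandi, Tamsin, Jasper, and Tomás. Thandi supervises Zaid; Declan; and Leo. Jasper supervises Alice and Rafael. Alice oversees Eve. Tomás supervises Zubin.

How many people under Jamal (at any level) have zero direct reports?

The people in Jamal's organization with no one reporting to them are Zubin, Rafael, Eve, Tamsin, Leo, Declan, Zaid. That is 7.

7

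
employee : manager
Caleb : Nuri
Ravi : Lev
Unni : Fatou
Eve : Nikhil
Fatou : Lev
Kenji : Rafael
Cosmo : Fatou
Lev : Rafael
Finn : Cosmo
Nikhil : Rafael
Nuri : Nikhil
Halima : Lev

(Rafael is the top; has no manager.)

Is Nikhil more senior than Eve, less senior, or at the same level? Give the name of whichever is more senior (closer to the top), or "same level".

Nikhil

Nikhil is 1 level below Rafael; Eve is 2. Nikhil is higher.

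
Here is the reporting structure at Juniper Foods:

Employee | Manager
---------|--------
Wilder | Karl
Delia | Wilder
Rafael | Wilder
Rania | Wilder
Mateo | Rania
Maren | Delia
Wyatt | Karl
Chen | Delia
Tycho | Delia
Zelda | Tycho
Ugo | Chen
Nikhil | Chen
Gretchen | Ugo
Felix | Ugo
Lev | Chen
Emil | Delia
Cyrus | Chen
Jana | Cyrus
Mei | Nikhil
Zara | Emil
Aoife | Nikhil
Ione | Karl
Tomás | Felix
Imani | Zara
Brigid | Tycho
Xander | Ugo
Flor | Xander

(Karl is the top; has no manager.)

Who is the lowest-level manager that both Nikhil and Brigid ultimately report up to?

Delia

Nikhil's chain of managers is Chen, Delia, Wilder, Karl. Brigid's chain of managers is Tycho, Delia, Wilder, Karl. The first manager that appears in both chains is Delia.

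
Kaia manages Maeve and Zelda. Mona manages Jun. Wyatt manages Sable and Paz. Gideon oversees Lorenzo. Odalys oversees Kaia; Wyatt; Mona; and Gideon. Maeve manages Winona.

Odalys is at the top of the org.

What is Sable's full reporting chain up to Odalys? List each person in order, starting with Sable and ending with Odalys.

Sable reports to Wyatt. Wyatt reports to Odalys. Odalys is at the top.

Sable -> Wyatt -> Odalys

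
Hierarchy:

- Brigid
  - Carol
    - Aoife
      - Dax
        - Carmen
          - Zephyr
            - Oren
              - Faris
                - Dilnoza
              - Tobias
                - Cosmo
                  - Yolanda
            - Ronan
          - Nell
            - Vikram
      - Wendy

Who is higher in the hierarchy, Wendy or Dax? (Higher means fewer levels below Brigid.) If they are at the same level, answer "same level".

same level

Both Wendy and Dax are 3 levels below Brigid.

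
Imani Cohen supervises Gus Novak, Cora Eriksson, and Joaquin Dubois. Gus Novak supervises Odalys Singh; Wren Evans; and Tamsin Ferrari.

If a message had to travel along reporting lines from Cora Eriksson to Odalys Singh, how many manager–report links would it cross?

3

Cora Eriksson is 1 level below Imani Cohen, and Odalys Singh is 2 levels below Imani Cohen (their lowest common manager). The shortest path runs up from Cora Eriksson to Imani Cohen and back down to Odalys Singh: 1 + 2 = 3 links.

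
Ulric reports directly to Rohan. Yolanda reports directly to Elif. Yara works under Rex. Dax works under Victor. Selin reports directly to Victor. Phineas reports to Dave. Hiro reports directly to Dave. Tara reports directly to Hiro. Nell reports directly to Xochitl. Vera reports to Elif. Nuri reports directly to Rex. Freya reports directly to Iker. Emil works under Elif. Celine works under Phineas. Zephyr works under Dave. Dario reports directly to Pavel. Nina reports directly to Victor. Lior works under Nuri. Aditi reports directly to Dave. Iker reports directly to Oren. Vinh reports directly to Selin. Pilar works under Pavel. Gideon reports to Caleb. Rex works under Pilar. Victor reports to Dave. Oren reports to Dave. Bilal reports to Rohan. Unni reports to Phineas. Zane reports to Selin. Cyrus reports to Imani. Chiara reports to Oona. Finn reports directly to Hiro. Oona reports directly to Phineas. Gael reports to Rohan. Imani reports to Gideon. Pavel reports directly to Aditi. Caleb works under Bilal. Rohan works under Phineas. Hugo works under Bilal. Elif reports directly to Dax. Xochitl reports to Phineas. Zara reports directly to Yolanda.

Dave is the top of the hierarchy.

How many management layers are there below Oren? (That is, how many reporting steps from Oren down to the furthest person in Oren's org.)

2

The longest chain under Oren runs Oren → Iker → Freya, which is 2 levels below Oren.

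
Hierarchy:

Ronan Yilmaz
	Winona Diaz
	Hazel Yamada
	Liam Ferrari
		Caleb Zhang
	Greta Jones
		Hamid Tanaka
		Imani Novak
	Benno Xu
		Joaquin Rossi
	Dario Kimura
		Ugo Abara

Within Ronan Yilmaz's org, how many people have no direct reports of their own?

The people in Ronan Yilmaz's organization with no one reporting to them are Ugo Abara, Joaquin Rossi, Imani Novak, Hamid Tanaka, Caleb Zhang, Hazel Yamada, Winona Diaz. That is 7.

7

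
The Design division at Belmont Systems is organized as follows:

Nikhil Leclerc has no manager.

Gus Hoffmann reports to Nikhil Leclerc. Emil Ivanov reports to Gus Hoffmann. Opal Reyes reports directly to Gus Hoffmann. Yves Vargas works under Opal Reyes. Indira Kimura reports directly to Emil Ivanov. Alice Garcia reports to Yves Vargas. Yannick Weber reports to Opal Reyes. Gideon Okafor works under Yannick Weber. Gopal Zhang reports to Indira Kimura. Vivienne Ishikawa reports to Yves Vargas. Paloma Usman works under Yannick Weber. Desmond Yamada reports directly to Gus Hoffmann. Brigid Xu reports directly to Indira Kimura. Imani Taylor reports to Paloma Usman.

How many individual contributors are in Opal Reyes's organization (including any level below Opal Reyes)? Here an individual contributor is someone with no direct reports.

The people in Opal Reyes's organization with no one reporting to them are Imani Taylor, Gideon Okafor, Vivienne Ishikawa, Alice Garcia. That is 4.

4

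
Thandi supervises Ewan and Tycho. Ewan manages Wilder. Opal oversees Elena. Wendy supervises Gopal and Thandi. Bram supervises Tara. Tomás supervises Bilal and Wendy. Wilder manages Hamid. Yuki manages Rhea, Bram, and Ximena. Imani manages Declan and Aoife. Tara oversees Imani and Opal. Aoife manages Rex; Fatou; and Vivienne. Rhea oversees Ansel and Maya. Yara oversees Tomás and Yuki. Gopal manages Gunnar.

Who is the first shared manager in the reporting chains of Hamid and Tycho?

Thandi

Hamid's chain of managers is Wilder, Ewan, Thandi, Wendy, Tomás, Yara. Tycho's chain of managers is Thandi, Wendy, Tomás, Yara. The first manager that appears in both chains is Thandi.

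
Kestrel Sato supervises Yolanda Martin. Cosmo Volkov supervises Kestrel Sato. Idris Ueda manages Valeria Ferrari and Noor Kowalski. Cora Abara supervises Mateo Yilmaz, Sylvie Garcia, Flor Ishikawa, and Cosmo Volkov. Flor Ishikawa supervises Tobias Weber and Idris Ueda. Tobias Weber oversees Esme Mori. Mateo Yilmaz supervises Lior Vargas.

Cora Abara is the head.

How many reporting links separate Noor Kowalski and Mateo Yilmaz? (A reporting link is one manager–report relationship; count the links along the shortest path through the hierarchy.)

Noor Kowalski is 3 levels below Cora Abara, and Mateo Yilmaz is 1 level below Cora Abara (their lowest common manager). The shortest path runs up from Noor Kowalski to Cora Abara and back down to Mateo Yilmaz: 3 + 1 = 4 links.

4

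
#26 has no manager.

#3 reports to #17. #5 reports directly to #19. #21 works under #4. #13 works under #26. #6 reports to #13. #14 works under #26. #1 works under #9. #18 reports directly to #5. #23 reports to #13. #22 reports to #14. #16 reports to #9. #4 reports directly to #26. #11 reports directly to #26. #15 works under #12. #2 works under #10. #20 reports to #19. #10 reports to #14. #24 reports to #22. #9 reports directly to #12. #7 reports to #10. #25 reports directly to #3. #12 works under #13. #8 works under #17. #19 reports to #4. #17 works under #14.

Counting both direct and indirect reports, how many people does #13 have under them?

#13 directly manages #23, #12, #6. #23 has no reports. Under #12: #15, #9, #16, #1 (4). #6 has no reports. So #13's organization is 3 direct reports plus everyone under them: 1 + 5 + 1 = 7.

7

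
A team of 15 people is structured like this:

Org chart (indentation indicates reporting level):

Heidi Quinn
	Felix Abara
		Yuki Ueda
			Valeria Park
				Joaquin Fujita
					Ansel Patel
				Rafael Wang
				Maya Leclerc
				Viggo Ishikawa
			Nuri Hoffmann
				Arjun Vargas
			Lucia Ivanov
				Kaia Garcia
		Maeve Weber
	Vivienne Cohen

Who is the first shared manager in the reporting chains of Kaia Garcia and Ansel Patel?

Kaia Garcia's chain of managers is Lucia Ivanov, Yuki Ueda, Felix Abara, Heidi Quinn. Ansel Patel's chain of managers is Joaquin Fujita, Valeria Park, Yuki Ueda, Felix Abara, Heidi Quinn. The first manager that appears in both chains is Yuki Ueda.

Yuki Ueda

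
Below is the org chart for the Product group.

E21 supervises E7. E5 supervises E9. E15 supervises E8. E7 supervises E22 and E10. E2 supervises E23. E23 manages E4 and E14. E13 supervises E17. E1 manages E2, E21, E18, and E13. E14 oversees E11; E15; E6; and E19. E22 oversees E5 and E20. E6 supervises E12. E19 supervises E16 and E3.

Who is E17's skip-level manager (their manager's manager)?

E1

E17 reports to E13, and E13 reports to E1. So E17's skip-level manager is E1.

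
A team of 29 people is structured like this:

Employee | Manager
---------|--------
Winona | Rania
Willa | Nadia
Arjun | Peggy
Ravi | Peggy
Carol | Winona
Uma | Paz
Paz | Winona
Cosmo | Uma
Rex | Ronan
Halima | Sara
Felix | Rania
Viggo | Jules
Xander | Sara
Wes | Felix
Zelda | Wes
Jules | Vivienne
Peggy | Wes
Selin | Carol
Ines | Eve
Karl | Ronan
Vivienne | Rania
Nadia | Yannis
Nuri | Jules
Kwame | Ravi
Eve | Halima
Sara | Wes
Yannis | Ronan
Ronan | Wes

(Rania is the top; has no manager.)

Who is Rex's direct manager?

Ronan

Rex reports directly to Ronan.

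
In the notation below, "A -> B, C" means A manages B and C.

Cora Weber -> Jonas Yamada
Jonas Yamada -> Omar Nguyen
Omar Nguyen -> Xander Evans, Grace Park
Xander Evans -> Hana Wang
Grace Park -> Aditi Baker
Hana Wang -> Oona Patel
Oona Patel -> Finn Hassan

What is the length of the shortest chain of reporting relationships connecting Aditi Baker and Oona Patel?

5

Aditi Baker is 2 levels below Omar Nguyen, and Oona Patel is 3 levels below Omar Nguyen (their lowest common manager). The shortest path runs up from Aditi Baker to Omar Nguyen and back down to Oona Patel: 2 + 3 = 5 links.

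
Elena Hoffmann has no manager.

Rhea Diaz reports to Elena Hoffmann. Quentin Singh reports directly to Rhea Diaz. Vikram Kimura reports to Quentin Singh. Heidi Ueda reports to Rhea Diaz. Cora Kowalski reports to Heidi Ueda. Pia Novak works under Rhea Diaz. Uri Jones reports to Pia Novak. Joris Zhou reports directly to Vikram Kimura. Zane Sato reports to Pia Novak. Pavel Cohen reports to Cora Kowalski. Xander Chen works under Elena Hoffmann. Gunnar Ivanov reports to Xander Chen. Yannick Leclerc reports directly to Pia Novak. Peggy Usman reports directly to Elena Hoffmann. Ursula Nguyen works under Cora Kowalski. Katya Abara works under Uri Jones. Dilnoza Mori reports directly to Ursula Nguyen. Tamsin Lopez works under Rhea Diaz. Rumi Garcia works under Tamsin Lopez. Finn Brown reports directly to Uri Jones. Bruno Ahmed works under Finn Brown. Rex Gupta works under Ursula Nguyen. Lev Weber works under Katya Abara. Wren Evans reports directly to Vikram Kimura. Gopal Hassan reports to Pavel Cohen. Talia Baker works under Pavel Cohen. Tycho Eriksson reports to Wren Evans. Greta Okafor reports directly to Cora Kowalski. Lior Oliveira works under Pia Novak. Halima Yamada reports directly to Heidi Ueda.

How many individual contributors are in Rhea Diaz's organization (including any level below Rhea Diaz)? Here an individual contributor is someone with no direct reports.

The people in Rhea Diaz's organization with no one reporting to them are Rumi Garcia, Lior Oliveira, Yannick Leclerc, Zane Sato, Bruno Ahmed, Lev Weber, Halima Yamada, Greta Okafor, Rex Gupta, Dilnoza Mori, Talia Baker, Gopal Hassan, Tycho Eriksson, Joris Zhou. That is 14.

14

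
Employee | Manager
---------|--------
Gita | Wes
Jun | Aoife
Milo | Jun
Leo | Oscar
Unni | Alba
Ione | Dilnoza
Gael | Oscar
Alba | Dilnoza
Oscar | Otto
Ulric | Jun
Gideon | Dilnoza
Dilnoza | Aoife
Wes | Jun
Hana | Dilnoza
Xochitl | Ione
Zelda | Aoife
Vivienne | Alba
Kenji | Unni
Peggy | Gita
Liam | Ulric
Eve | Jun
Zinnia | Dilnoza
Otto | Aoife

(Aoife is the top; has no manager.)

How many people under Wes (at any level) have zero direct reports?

1

The only person in Wes's organization with no one reporting to them is Peggy. That is 1.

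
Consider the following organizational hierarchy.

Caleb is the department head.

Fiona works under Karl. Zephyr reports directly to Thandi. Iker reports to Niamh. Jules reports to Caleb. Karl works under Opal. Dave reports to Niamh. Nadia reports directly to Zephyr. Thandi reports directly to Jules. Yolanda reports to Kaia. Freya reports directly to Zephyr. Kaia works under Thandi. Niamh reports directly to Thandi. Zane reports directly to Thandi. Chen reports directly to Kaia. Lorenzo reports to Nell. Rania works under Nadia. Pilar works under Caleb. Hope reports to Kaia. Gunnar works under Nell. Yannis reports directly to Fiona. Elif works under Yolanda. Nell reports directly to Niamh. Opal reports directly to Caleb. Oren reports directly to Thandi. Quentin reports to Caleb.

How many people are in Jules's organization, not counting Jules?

Jules directly manages Thandi. Under Thandi: Zane, Oren, Zephyr, Freya, Nadia, Rania, Niamh, Nell, Lorenzo, Gunnar, Dave, Iker, Kaia, Yolanda, Elif, Chen, Hope (17). That's 18 in total.

18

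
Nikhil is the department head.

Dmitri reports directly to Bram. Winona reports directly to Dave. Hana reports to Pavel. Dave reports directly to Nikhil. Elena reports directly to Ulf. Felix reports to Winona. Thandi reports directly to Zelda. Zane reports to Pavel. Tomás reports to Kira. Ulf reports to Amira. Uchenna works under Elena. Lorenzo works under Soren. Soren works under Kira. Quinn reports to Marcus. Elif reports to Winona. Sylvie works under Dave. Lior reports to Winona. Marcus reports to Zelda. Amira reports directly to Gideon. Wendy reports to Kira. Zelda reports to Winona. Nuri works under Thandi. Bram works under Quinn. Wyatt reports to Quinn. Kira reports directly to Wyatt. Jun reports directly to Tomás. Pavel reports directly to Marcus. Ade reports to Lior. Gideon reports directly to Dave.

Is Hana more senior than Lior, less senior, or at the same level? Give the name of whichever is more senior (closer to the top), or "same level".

Lior

Hana is 6 levels below Nikhil; Lior is 3. Lior is higher.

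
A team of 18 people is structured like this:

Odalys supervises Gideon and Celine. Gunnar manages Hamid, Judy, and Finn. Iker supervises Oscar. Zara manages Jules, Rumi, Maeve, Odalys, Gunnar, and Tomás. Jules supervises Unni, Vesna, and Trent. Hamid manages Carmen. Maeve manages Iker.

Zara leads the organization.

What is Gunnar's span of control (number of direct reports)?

3

Gunnar directly manages Hamid, Judy, Finn. That is 3 direct reports.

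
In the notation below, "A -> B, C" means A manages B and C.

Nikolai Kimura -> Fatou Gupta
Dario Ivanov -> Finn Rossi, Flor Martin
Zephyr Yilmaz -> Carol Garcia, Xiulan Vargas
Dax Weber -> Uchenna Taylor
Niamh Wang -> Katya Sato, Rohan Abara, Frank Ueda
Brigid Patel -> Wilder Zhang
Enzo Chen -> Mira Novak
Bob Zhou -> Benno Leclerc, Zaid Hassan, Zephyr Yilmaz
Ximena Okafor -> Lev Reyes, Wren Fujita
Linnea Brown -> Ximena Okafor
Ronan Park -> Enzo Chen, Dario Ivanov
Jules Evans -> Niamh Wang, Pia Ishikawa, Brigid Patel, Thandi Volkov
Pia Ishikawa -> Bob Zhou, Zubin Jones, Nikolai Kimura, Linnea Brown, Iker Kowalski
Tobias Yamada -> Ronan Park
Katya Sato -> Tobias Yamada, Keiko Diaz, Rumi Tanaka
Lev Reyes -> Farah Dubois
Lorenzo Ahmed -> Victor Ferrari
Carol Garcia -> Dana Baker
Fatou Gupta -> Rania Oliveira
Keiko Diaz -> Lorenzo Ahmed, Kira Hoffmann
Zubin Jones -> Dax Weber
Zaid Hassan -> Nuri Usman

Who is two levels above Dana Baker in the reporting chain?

Zephyr Yilmaz

Dana Baker reports to Carol Garcia, and Carol Garcia reports to Zephyr Yilmaz. So Dana Baker's skip-level manager is Zephyr Yilmaz.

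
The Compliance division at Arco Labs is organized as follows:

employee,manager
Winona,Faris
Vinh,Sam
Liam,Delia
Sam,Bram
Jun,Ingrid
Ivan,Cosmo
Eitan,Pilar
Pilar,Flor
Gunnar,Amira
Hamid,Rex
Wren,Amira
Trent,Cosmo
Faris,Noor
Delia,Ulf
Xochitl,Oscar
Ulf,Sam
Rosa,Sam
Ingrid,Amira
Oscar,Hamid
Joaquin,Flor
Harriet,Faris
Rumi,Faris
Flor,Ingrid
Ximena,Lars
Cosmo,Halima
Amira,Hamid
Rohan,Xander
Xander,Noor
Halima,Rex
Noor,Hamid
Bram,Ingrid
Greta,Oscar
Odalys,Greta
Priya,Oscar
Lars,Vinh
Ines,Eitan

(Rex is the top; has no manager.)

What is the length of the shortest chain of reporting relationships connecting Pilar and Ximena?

7

Pilar is 2 levels below Ingrid, and Ximena is 5 levels below Ingrid (their lowest common manager). The shortest path runs up from Pilar to Ingrid and back down to Ximena: 2 + 5 = 7 links.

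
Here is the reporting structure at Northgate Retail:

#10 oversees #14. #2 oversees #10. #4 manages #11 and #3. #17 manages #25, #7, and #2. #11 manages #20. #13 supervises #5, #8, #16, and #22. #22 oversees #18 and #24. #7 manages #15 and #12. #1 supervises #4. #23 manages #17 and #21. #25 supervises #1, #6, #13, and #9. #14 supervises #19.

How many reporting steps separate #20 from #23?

6

Chain from #20 up to #23: #20 → #11 → #4 → #1 → #25 → #17 → #23. That is 6 steps up, so #20 is 6 levels below #23.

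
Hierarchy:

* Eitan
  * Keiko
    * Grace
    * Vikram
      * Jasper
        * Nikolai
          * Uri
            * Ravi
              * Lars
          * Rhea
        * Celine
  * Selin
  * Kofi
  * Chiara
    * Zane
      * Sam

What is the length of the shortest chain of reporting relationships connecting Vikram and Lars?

5

Lars is in Vikram's organization: the chain from Lars up to Vikram is Lars → Ravi → Uri → Nikolai → Jasper → Vikram, which is 5 links.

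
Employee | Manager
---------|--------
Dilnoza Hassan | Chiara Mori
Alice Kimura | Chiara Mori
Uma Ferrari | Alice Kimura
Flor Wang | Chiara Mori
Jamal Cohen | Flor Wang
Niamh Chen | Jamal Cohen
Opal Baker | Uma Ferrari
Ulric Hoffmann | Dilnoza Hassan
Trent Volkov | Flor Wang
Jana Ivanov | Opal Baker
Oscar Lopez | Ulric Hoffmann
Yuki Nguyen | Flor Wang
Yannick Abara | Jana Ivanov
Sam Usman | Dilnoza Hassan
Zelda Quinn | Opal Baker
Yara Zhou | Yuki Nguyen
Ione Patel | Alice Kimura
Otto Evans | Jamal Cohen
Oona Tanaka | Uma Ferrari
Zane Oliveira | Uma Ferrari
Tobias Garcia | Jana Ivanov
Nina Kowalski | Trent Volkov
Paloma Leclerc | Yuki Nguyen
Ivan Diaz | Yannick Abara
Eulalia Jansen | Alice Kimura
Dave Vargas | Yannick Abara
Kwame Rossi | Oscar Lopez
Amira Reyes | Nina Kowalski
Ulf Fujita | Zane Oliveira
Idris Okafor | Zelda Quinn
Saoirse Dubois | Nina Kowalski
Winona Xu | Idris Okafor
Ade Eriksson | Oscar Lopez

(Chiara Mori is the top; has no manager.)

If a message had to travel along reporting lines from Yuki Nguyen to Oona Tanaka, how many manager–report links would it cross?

5

Yuki Nguyen is 2 levels below Chiara Mori, and Oona Tanaka is 3 levels below Chiara Mori (their lowest common manager). The shortest path runs up from Yuki Nguyen to Chiara Mori and back down to Oona Tanaka: 2 + 3 = 5 links.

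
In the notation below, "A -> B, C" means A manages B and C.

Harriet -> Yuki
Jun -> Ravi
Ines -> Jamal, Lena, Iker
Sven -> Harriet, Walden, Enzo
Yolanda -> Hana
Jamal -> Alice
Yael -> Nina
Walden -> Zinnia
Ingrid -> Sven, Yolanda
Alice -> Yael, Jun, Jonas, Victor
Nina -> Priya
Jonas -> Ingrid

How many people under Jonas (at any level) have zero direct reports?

4

The people in Jonas's organization with no one reporting to them are Hana, Enzo, Zinnia, Yuki. That is 4.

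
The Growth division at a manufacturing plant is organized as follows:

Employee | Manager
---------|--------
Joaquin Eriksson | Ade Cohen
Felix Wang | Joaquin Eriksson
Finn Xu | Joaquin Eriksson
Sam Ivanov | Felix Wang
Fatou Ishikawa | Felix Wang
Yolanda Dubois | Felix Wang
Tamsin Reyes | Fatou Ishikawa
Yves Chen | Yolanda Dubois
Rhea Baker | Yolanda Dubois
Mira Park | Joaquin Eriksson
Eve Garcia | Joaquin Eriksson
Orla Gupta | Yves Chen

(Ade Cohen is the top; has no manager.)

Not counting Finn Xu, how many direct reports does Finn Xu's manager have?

Finn Xu reports to Joaquin Eriksson. Joaquin Eriksson's other direct reports are Felix Wang, Mira Park, Eve Garcia — 3 peers.

3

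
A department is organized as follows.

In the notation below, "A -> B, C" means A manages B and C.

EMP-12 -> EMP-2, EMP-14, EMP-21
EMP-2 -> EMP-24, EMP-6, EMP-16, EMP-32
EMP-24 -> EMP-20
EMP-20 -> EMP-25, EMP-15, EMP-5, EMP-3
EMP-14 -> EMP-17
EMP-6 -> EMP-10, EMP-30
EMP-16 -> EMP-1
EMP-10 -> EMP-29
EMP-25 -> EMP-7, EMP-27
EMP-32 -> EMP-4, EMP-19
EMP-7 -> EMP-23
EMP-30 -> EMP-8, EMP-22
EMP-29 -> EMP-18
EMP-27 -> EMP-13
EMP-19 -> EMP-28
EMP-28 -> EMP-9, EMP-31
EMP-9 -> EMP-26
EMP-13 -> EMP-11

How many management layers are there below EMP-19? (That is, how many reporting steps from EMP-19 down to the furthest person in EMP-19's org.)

The longest chain under EMP-19 runs EMP-19 → EMP-28 → EMP-9 → EMP-26, which is 3 levels below EMP-19.

3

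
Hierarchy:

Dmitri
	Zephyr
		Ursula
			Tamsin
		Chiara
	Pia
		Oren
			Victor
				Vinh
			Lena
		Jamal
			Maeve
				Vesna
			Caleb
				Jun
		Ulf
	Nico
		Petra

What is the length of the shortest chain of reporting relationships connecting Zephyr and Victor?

4

Zephyr is 1 level below Dmitri, and Victor is 3 levels below Dmitri (their lowest common manager). The shortest path runs up from Zephyr to Dmitri and back down to Victor: 1 + 3 = 4 links.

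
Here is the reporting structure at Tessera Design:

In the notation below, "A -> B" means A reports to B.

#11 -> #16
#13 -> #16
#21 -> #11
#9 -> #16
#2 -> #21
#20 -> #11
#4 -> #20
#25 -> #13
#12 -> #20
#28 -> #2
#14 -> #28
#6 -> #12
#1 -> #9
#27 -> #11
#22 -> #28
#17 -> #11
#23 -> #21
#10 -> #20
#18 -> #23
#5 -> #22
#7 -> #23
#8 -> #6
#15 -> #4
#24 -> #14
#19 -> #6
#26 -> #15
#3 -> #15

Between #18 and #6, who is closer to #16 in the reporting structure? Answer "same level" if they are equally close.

same level

Both #18 and #6 are 4 levels below #16.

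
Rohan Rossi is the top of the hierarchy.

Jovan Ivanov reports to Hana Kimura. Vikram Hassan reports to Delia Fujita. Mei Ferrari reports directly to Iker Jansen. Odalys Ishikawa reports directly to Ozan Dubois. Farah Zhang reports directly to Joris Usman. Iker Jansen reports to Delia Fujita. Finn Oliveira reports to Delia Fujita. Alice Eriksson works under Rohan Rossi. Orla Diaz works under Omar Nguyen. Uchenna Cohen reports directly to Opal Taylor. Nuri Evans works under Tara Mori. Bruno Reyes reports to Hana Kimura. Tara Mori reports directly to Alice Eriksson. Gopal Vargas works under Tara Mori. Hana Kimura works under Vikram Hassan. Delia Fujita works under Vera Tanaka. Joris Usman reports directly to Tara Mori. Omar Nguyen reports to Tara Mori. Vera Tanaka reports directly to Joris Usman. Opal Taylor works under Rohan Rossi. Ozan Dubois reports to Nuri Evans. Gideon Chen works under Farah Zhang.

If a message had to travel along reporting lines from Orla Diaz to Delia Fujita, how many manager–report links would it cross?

5

Orla Diaz is 2 levels below Tara Mori, and Delia Fujita is 3 levels below Tara Mori (their lowest common manager). The shortest path runs up from Orla Diaz to Tara Mori and back down to Delia Fujita: 2 + 3 = 5 links.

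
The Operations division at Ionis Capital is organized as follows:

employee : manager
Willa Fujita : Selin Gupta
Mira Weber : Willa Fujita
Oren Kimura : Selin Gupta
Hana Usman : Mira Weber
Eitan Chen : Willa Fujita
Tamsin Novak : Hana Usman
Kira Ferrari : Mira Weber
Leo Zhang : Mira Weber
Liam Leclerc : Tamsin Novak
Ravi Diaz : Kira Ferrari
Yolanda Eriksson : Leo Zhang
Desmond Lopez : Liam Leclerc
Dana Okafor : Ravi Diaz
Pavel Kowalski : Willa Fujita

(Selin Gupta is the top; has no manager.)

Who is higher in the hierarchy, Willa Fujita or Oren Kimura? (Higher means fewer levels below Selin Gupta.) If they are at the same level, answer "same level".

same level

Both Willa Fujita and Oren Kimura are 1 level below Selin Gupta.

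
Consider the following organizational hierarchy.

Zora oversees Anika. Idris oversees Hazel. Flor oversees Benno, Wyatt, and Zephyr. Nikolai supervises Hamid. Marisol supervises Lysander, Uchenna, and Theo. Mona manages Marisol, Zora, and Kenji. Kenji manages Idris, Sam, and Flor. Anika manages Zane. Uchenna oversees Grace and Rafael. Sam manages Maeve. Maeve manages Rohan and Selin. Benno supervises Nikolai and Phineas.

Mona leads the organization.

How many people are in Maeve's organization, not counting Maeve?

2

Maeve directly manages Rohan, Selin. Rohan has no reports. Selin has no reports. So Maeve's organization is 2 direct reports plus everyone under them: 1 + 1 = 2.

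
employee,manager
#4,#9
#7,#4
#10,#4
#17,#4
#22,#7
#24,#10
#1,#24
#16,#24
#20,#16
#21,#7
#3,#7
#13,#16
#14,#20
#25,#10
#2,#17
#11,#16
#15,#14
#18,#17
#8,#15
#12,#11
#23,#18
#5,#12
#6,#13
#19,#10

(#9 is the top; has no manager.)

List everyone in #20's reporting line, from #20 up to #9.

#20 reports to #16. #16 reports to #24. #24 reports to #10. #10 reports to #4. #4 reports to #9. #9 is at the top.

#20 -> #16 -> #24 -> #10 -> #4 -> #9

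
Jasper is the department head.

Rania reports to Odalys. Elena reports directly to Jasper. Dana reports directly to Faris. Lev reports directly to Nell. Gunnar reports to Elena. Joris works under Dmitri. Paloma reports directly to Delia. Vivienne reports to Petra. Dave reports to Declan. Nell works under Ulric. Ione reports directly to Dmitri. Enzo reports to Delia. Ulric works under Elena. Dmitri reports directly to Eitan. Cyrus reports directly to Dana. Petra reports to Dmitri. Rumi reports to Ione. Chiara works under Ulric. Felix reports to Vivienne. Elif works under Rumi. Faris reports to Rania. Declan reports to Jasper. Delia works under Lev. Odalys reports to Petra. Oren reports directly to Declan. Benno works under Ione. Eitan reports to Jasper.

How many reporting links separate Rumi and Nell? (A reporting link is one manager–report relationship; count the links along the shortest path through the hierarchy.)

7

Rumi is 4 levels below Jasper, and Nell is 3 levels below Jasper (their lowest common manager). The shortest path runs up from Rumi to Jasper and back down to Nell: 4 + 3 = 7 links.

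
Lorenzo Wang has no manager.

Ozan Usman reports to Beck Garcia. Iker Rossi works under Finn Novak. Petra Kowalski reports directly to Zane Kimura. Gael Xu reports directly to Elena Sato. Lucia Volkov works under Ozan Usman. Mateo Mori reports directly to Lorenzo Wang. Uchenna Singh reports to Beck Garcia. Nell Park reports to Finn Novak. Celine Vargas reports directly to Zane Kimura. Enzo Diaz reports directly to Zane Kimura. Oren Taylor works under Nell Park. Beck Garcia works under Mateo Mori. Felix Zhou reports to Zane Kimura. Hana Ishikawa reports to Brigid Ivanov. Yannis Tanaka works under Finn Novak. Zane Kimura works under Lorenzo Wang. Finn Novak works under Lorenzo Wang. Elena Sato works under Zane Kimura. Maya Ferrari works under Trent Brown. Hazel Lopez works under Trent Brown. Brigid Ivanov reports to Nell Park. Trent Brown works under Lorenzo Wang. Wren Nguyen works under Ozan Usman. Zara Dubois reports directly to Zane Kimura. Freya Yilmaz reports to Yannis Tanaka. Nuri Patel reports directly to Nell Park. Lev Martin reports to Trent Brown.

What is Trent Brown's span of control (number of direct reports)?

Trent Brown directly manages Hazel Lopez, Lev Martin, Maya Ferrari. That is 3 direct reports.

3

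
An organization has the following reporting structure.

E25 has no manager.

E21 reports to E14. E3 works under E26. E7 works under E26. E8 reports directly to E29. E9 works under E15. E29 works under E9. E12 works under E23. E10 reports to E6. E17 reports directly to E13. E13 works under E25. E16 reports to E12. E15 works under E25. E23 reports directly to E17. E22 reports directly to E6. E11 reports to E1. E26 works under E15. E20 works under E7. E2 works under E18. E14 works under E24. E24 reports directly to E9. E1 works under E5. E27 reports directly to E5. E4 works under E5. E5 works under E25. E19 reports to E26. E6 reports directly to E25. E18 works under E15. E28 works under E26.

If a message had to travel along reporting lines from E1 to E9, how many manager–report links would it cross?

E1 is 2 levels below E25, and E9 is 2 levels below E25 (their lowest common manager). The shortest path runs up from E1 to E25 and back down to E9: 2 + 2 = 4 links.

4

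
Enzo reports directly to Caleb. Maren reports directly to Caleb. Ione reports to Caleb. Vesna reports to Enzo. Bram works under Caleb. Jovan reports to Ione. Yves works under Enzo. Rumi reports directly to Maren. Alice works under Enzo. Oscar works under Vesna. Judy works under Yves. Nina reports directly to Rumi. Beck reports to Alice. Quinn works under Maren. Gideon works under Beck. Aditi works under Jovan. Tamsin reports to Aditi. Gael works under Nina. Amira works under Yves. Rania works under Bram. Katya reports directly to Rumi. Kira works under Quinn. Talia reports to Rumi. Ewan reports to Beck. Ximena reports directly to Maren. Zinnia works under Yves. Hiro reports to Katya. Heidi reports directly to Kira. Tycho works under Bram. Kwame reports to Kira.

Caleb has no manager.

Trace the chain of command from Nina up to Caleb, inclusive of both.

Nina -> Rumi -> Maren -> Caleb

Nina reports to Rumi. Rumi reports to Maren. Maren reports to Caleb. Caleb is at the top.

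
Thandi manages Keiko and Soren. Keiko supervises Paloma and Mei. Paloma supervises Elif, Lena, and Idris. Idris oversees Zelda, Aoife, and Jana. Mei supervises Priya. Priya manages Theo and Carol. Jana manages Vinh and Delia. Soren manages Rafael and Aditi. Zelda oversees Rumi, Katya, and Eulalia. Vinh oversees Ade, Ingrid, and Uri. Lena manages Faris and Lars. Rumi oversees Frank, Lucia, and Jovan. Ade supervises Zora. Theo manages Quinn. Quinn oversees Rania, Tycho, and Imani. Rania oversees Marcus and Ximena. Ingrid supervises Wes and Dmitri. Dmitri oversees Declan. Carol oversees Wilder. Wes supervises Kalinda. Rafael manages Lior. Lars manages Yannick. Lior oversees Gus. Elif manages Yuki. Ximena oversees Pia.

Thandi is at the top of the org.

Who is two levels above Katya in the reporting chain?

Katya reports to Zelda, and Zelda reports to Idris. So Katya's skip-level manager is Idris.

Idris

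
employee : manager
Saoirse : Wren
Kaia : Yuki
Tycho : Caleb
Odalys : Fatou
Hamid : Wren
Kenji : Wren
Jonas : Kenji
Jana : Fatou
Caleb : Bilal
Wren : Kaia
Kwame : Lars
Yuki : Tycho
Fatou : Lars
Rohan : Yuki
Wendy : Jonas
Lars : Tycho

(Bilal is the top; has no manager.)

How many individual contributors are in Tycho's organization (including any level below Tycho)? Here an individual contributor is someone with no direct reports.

The people in Tycho's organization with no one reporting to them are Kwame, Jana, Odalys, Saoirse, Hamid, Wendy, Rohan. That is 7.

7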